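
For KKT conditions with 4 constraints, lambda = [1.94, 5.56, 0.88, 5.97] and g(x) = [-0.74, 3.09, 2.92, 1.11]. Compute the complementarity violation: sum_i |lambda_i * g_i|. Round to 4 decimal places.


KKT complementary slackness check:
lambda_1 * g_1 = 1.94 * -0.74 = -1.4356
lambda_2 * g_2 = 5.56 * 3.09 = 17.1804
lambda_3 * g_3 = 0.88 * 2.92 = 2.5696
lambda_4 * g_4 = 5.97 * 1.11 = 6.6267
Total violation = 1.4356 + 17.1804 + 2.5696 + 6.6267 = 27.8123


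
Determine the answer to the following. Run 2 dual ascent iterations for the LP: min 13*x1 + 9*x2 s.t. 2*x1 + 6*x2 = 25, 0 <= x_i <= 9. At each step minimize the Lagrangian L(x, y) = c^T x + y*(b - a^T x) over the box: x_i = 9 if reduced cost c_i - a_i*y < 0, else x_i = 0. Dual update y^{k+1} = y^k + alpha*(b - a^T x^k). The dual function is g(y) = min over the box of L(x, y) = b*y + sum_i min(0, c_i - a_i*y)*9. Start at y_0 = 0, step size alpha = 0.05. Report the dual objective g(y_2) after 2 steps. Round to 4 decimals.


Dual ascent for LP: min 13*x1 + 9*x2, 2*x1 + 6*x2 = 25, 0 <= x_i <= 9
Step 1: y^k = 0.0, reduced costs: (13.0, 9.0)
  x^k = (0.0, 0.0), subgradient = b - a^T x = 25.0
  y^{k+1} = 0.0 + 0.05*25.0 = 1.25
Step 2: y^k = 1.25, reduced costs: (10.5, 1.5)
  x^k = (0.0, 0.0), subgradient = b - a^T x = 25.0
  y^{k+1} = 1.25 + 0.05*25.0 = 2.5
Dual objective at y_2 = 2.5: reduced costs (8.0, -6.0), box minimizer x = (0.0, 9.0)
g(y_2) = b*y + (c1 - a1*y)*x1 + (c2 - a2*y)*x2 = 25*2.5 + 8.0*0.0 + (-6.0)*9.0 = 62.5 + 0.0 - 54.0 = 8.5


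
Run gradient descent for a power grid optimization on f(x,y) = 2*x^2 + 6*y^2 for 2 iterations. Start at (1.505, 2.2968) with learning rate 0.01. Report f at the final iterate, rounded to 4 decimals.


Gradient descent on f(x,y) = 2*x^2 + 6*y^2.
Starting point: (1.505, 2.2968), alpha = 0.01
Step 1: grad_x = 2*2*1.505 = 6.02, grad_y = 2*6*2.2968 = 27.5616
  x_1 = 1.505 - 0.01*6.02 = 1.4448
  y_1 = 2.2968 - 0.01*27.5616 = 2.0212
Step 2: grad_x = 2*2*1.4448 = 5.7792, grad_y = 2*6*2.0212 = 24.2542
  x_2 = 1.4448 - 0.01*5.7792 = 1.387
  y_2 = 2.0212 - 0.01*24.2542 = 1.7786
f(1.387, 1.7786) = 2*1.387^2 + 6*1.7786^2 = 22.829


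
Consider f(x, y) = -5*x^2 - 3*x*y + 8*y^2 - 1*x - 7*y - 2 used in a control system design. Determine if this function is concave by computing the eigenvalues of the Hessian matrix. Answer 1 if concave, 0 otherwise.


The Hessian of f(x,y) = -5*x^2 - 3*x*y + 8*y^2 - 1*x - 7*y - 2 is:
H = [[-10, -3], [-3, 16]]
Trace = -10 + 16 = 6
Determinant = -10*16 - (-3)^2 = -169
Discriminant = (6)^2 - 4*-169 = 712.0
Eigenvalues: lambda_1 = -10.3417, lambda_2 = 16.3417
The function is not concave.

0


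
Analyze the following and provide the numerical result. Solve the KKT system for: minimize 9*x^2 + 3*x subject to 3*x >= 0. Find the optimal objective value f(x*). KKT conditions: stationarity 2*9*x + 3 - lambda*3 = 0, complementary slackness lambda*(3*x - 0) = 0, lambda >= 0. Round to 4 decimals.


Step 1: Try lambda = 0 (constraint inactive).
x_unc = -3/(2*9) = -0.1667
Check: 3*-0.1667 = -0.5001 < 0 -- violated!
Step 2: Constraint must be active: 3*x = 0
x* = 0/3 = 0.0
lambda = (2*9*0.0 + 3)/3 = 1.0
Step 3: Compute optimal value.
f(x*) = 9*0.0^2 + 3*0.0 = 0.0


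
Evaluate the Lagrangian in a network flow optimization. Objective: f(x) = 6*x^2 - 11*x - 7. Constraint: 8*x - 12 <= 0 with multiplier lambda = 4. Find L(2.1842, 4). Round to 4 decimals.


Step 1: Evaluate f(x).
f(2.1842) = 6*2.1842^2 - 11*2.1842 - 7 = -2.4018
Step 2: Evaluate g(x).
g(2.1842) = 8*2.1842 - 12 = 5.4736
Step 3: Compute Lagrangian.
L = -2.4018 + 4*5.4736 = 19.4926


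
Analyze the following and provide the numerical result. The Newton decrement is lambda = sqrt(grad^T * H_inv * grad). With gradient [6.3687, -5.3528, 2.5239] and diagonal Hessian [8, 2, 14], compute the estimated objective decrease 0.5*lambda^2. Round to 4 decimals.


Step 1: H is diagonal, so H^(-1) * g = [0.7961, -2.6764, 0.1803].
Step 2: g^T H^(-1) g = sum_i g_i^2 / H_ii
  = (6.3687)^2/8 + (-5.3528)^2/2 + (2.5239)^2/14
  = 5.07 + 14.3262 + 0.455 = 19.8513
Step 3: Objective decrease = 0.5 * g^T H^(-1) g = 9.9256


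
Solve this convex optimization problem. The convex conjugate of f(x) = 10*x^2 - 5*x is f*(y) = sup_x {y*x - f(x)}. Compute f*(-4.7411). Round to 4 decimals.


f*(y) = sup_x {y*x - a*x^2 - b*x} = sup_x {(y-b)*x - a*x^2}
FOC: (y - b) - 2a*x = 0 => x* = (y - b)/(2a)
x* = (-4.7411 + 5)/(2*10) = 0.0129
f*(-4.7411) = (y-b)^2/(4a) = (-4.7411 + 5)^2/(4*10)
= 0.067/40 = 0.0017


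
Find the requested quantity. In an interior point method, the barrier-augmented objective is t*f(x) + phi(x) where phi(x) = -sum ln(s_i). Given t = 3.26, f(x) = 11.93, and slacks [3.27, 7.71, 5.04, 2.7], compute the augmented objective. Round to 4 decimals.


Step 1: Compute log-barrier.
ln values: [1.1848, 2.0425, 1.6174, 0.9933]
phi = -(1.1848 + 2.0425 + 1.6174 + 0.9933) = -5.838
Step 2: Compute augmented objective.
t*f(x) = 3.26*11.93 = 38.8918
Total = 38.8918 - 5.838 = 33.0538


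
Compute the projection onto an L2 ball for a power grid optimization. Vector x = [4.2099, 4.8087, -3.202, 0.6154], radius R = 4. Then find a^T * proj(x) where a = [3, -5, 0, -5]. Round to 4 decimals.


Step 1: Compute ||x|| (intermediates to 6 decimals).
||x|| = sqrt(4.2099^2 + 4.8087^2 + (-3.202)^2 + 0.6154^2) = 7.174843
Step 2: Project.
Since ||x|| > R, scale = R/||x|| = 4/7.174843 = 0.557503, proj(x) = scale * x
proj(x) = [2.347032, 2.680865, -1.785125, 0.343087]
Step 3: Dot product.
a^T * proj(x) = 3*2.347032 - 5*2.680865 + 0*(-1.785125) - 5*0.343087 = -8.0787


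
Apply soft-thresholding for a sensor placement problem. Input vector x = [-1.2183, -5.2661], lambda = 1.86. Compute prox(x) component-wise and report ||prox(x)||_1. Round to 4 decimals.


Soft-thresholding with lambda = 1.86:
prox(-1.2183) = sign(-1.2183)*max(|-1.2183| - 1.86, 0) = 0.0
prox(-5.2661) = sign(-5.2661)*max(|-5.2661| - 1.86, 0) = -3.4061
prox(x) = [0.0, -3.4061]
||prox(x)||_1 = 0.0 + 3.4061 = 3.4061


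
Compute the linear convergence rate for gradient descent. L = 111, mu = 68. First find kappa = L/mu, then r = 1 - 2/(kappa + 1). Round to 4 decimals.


Step 1: Compute the condition number.
kappa = L/mu = 111/68 = 1.6324
Step 2: Compute the convergence rate.
r = 1 - 2/(kappa + 1) = 1 - 2*mu/(L + mu) = (L - mu)/(L + mu) = 43/179 = 0.2402


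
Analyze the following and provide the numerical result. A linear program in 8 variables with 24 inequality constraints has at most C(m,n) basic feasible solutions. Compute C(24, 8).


Each vertex corresponds to some choice of n active constraints out of m, so the number of vertices is at most C(m, n) = m! / (n!(m-n)!).
m = 24, n = 8
Numerator: 24 * 23 * 22 * 21 * 20 * 19 * 18 * 17
Denominator: 8! = 40320
C(24, 8) = 735471


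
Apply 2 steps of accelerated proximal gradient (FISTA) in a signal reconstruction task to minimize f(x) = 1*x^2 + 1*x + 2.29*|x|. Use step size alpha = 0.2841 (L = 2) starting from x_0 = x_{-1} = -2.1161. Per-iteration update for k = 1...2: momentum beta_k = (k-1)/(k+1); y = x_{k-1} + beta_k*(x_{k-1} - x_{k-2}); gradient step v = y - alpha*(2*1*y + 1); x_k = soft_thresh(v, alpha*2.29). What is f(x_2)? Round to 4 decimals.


FISTA on f(x) = 1*x^2 + 1*x + 2.29*|x|
L = 2, alpha = 0.2841
Iteration 1: beta = 0.0, y = -2.1161 + 0.0*(-2.1161 + 2.1161) = -2.1161
  grad(y) = -3.2322, v = y - alpha*grad = -1.1978
  prox(v) = soft_thresh(-1.1978, 0.6506) = -0.5472
Iteration 2: beta = 0.3333, y = -0.5472 + 0.3333*(-0.5472 + 2.1161) = -0.0243
  grad(y) = 0.9514, v = y - alpha*grad = -0.2946
  prox(v) = soft_thresh(-0.2946, 0.6506) = 0.0
f(x_2) = 1*0.0^2 + 1*0.0 + 2.29*|0.0| = 0.0


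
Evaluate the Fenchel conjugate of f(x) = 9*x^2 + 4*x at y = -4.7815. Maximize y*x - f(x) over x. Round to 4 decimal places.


f*(y) = sup_x {y*x - a*x^2 - b*x} = sup_x {(y-b)*x - a*x^2}
FOC: (y - b) - 2a*x = 0 => x* = (y - b)/(2a)
x* = (-4.7815 - 4)/(2*9) = -0.4879
f*(-4.7815) = (y-b)^2/(4a) = (-4.7815 - 4)^2/(4*9)
= 77.1147/36 = 2.1421


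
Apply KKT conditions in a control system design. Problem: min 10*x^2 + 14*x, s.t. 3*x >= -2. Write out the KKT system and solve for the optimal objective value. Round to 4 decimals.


Step 1: Try lambda = 0 (constraint inactive).
x_unc = -14/(2*10) = -0.7
Check: 3*-0.7 = -2.1 < -2 -- violated!
Step 2: Constraint must be active: 3*x = -2
x* = -2/3 = -0.6667 (rounded; the exact value -2/3 is used below)
lambda = (2*10*(-2/3) + 14)/3 = 0.2222
Step 3: Compute optimal value.
f(x*) = 10*(-2/3)^2 + 14*(-2/3) = -4.8889


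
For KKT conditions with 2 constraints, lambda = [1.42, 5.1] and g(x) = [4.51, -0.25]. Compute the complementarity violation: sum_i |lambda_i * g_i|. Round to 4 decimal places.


KKT complementary slackness check:
lambda_1 * g_1 = 1.42 * 4.51 = 6.4042
lambda_2 * g_2 = 5.1 * -0.25 = -1.275
Total violation = 6.4042 + 1.275 = 7.6792


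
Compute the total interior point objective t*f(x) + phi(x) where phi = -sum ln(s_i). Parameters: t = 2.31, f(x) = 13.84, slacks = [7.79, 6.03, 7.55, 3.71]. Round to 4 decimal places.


Step 1: Compute log-barrier.
ln values: [2.0528, 1.7967, 2.0215, 1.311]
phi = -(2.0528 + 1.7967 + 2.0215 + 1.311) = -7.1822
Step 2: Compute augmented objective.
t*f(x) = 2.31*13.84 = 31.9704
Total = 31.9704 - 7.1822 = 24.7882


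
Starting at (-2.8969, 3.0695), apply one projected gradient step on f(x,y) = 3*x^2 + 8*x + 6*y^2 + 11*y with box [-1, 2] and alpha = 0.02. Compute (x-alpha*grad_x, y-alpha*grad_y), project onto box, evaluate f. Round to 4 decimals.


Step 1: Compute gradient at (-2.8969, 3.0695).
grad_x = 2*3*-2.8969 + 8 = -9.3814
grad_y = 2*6*3.0695 + 11 = 47.834
Step 2: Gradient step.
x_raw = -2.8969 - 0.02*-9.3814 = -2.7093
y_raw = 3.0695 - 0.02*47.834 = 2.1128
Step 3: Project onto [-1, 2].
x_proj = clip(-2.7093) = -1.0
y_proj = clip(2.1128) = 2.0
Step 4: Evaluate f.
f(-1.0, 2.0) = 41.0


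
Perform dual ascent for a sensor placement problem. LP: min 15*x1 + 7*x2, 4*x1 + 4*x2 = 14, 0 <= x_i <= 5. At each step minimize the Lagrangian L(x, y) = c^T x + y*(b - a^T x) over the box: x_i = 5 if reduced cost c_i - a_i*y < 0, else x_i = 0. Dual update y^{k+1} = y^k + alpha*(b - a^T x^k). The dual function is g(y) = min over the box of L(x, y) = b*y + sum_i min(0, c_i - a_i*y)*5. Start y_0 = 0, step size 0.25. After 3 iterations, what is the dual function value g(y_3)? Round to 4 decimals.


Dual ascent for LP: min 15*x1 + 7*x2, 4*x1 + 4*x2 = 14, 0 <= x_i <= 5
Step 1: y^k = 0.0, reduced costs: (15.0, 7.0)
  x^k = (0.0, 0.0), subgradient = b - a^T x = 14.0
  y^{k+1} = 0.0 + 0.25*14.0 = 3.5
Step 2: y^k = 3.5, reduced costs: (1.0, -7.0)
  x^k = (0.0, 5.0), subgradient = b - a^T x = -6.0
  y^{k+1} = 3.5 + 0.25*-6.0 = 2.0
Step 3: y^k = 2.0, reduced costs: (7.0, -1.0)
  x^k = (0.0, 5.0), subgradient = b - a^T x = -6.0
  y^{k+1} = 2.0 + 0.25*-6.0 = 0.5
Dual objective at y_3 = 0.5: reduced costs (13.0, 5.0), box minimizer x = (0.0, 0.0)
g(y_3) = b*y + (c1 - a1*y)*x1 + (c2 - a2*y)*x2 = 14*0.5 + 13.0*0.0 + 5.0*0.0 = 7.0 + 0.0 + 0.0 = 7.0


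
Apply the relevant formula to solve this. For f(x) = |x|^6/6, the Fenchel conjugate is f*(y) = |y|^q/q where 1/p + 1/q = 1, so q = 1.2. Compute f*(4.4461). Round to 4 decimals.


The conjugate exponent q satisfies 1/p + 1/q = 1.
p = 6, so q = 6/(6 - 1) = 1.2
|y|^q = 4.4461^1.2 = 5.992
f*(4.4461) = 5.992 / 1.2 = 4.9934


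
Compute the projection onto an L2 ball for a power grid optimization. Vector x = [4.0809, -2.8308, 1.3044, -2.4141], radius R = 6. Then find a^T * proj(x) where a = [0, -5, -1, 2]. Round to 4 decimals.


Step 1: Compute ||x|| (intermediates to 6 decimals).
||x|| = sqrt(4.0809^2 + (-2.8308)^2 + 1.3044^2 + (-2.4141)^2) = 5.674197
Step 2: Project.
Since ||x|| <= R, proj = x (no scaling needed).
proj(x) = [4.0809, -2.8308, 1.3044, -2.4141]
Step 3: Dot product.
a^T * proj(x) = 0*4.0809 - 5*(-2.8308) - 1*1.3044 + 2*(-2.4141) = 8.0214


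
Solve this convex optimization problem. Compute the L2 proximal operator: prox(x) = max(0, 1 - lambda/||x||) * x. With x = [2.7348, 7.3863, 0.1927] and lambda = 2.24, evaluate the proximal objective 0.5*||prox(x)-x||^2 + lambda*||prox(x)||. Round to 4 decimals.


Step 1: Compute ||x||.
||x|| = 7.8787
Step 2: Compute scaling factor.
scale = max(0, 1 - 2.24/7.8787) = 0.7157
Step 3: prox(x) = [1.9573, 5.2863, 0.1379]
||prox(x)|| = 5.6387
Step 4: Proximal objective.
0.5*||prox-x||^2 = 2.5088
lambda*||prox|| = 12.6307
Total = 15.1395


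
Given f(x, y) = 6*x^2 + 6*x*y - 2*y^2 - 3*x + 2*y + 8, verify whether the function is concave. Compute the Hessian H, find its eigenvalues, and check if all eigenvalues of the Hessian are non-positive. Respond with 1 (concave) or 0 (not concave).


The Hessian of f(x,y) = 6*x^2 + 6*x*y - 2*y^2 - 3*x + 2*y + 8 is:
H = [[12, 6], [6, -4]]
Trace = 12 - 4 = 8
Determinant = 12*-4 - (6)^2 = -84
Discriminant = (8)^2 - 4*-84 = 400.0
Eigenvalues: lambda_1 = -6.0, lambda_2 = 14.0
The function is not concave.

0


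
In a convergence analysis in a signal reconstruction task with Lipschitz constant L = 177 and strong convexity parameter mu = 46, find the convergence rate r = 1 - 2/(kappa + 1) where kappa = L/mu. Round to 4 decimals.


Step 1: Compute the condition number.
kappa = L/mu = 177/46 = 3.8478
Step 2: Compute the convergence rate.
r = 1 - 2/(kappa + 1) = 1 - 2*mu/(L + mu) = (L - mu)/(L + mu) = 131/223 = 0.5874


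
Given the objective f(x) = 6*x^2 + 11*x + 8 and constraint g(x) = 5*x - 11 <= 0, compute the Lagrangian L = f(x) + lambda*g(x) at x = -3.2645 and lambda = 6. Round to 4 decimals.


Step 1: Evaluate f(x).
f(-3.2645) = 6*(-3.2645)^2 + 11*(-3.2645) + 8 = 36.0323
Step 2: Evaluate g(x).
g(-3.2645) = 5*-3.2645 - 11 = -27.3225
Step 3: Compute Lagrangian.
L = 36.0323 + 6*-27.3225 = -127.9027


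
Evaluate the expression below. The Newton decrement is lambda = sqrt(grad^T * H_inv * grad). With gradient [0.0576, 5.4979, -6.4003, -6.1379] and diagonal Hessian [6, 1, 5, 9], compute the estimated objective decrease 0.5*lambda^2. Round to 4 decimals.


Step 1: H is diagonal, so H^(-1) * g = [0.0096, 5.4979, -1.2801, -0.682].
Step 2: g^T H^(-1) g = sum_i g_i^2 / H_ii
  = (0.0576)^2/6 + (5.4979)^2/1 + (-6.4003)^2/5 + (-6.1379)^2/9
  = 0.0006 + 30.2269 + 8.1928 + 4.186 = 42.6062
Step 3: Objective decrease = 0.5 * g^T H^(-1) g = 21.3031


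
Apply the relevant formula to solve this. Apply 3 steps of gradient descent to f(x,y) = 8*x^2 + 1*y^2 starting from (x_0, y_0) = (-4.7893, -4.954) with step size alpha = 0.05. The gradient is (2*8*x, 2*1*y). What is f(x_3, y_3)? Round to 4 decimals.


Gradient descent on f(x,y) = 8*x^2 + 1*y^2.
Starting point: (-4.7893, -4.954), alpha = 0.05
Step 1: grad_x = 2*8*-4.7893 = -76.6288, grad_y = 2*1*-4.954 = -9.908
  x_1 = -4.7893 - 0.05*-76.6288 = -0.9579
  y_1 = -4.954 - 0.05*-9.908 = -4.4586
Step 2: grad_x = 2*8*-0.9579 = -15.3258, grad_y = 2*1*-4.4586 = -8.9172
  x_2 = -0.9579 - 0.05*-15.3258 = -0.1916
  y_2 = -4.4586 - 0.05*-8.9172 = -4.0127
Step 3: grad_x = 2*8*-0.1916 = -3.0652, grad_y = 2*1*-4.0127 = -8.0255
  x_3 = -0.1916 - 0.05*-3.0652 = -0.0383
  y_3 = -4.0127 - 0.05*-8.0255 = -3.6115
f(-0.0383, -3.6115) = 8*(-0.0383)^2 + 1*(-3.6115)^2 = 13.0544


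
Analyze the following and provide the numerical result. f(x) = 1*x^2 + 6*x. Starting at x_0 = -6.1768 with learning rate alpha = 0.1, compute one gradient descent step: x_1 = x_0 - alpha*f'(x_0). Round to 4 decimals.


We compute the gradient at x_0 and apply the update.
f'(x) = 2*x + 6
f'(-6.1768) = 2*-6.1768 + 6 = -6.3536
x_1 = -6.1768 - 0.1*-6.3536 = -5.5414


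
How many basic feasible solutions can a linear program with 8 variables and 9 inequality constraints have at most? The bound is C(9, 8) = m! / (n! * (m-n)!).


Each vertex corresponds to some choice of n active constraints out of m, so the number of vertices is at most C(m, n) = m! / (n!(m-n)!).
m = 9, n = 8
Numerator: 9 * 8 * 7 * 6 * 5 * 4 * 3 * 2
Denominator: 8! = 40320
C(9, 8) = 9


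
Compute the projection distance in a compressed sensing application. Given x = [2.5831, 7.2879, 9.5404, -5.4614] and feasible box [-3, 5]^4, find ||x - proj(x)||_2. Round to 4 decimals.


Project each component onto [-3, 5].
clip(2.5831) = 2.5831, clip(7.2879) = 5.0, clip(9.5404) = 5.0, clip(-5.4614) = -3.0
Projection = [2.5831, 5.0, 5.0, -3.0]
Squared diffs: [0.0, 5.2345, 20.6152, 6.0585]
Distance = sqrt(31.9082) = 5.6487


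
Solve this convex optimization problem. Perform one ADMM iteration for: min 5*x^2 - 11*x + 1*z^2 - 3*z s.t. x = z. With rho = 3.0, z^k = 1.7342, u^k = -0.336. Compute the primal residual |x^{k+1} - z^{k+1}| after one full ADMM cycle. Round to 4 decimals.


ADMM iteration with rho = 3.0, z^k = 1.7342, u^k = -0.336
Step 1: x-update.
Minimize 5*x^2 - 11*x + (3.0/2)*(x - 1.7342 - 0.336)^2
FOC: (2*5 + 3.0)*x = 11 + 3.0*(1.7342 + 0.336)
x^{k+1} = 1.3239
Step 2: z-update.
Minimize 1*z^2 - 3*z + (3.0/2)*(1.3239 - z - 0.336)^2
FOC: (2*1 + 3.0)*z = 3 + 3.0*(1.3239 - 0.336)
z^{k+1} = 1.1927
Step 3: u-update.
u^{k+1} = -0.336 + 1.3239 - 1.1927 = -0.2048
Step 4: Primal residual = |1.3239 - 1.1927| = 0.1312


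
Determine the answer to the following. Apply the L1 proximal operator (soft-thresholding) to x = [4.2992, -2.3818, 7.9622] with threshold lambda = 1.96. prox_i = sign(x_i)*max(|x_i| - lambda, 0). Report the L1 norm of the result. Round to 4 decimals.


Soft-thresholding with lambda = 1.96:
prox(4.2992) = sign(4.2992)*max(|4.2992| - 1.96, 0) = 2.3392
prox(-2.3818) = sign(-2.3818)*max(|-2.3818| - 1.96, 0) = -0.4218
prox(7.9622) = sign(7.9622)*max(|7.9622| - 1.96, 0) = 6.0022
prox(x) = [2.3392, -0.4218, 6.0022]
||prox(x)||_1 = 2.3392 + 0.4218 + 6.0022 = 8.7632


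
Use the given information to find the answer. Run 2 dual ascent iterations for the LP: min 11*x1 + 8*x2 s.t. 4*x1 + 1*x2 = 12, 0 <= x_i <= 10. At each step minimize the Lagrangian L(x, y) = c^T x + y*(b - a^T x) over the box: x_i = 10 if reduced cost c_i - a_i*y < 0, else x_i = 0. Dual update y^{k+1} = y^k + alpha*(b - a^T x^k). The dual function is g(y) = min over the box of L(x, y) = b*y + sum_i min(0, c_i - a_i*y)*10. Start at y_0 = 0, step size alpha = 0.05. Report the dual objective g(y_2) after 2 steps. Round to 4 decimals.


Dual ascent for LP: min 11*x1 + 8*x2, 4*x1 + 1*x2 = 12, 0 <= x_i <= 10
Step 1: y^k = 0.0, reduced costs: (11.0, 8.0)
  x^k = (0.0, 0.0), subgradient = b - a^T x = 12.0
  y^{k+1} = 0.0 + 0.05*12.0 = 0.6
Step 2: y^k = 0.6, reduced costs: (8.6, 7.4)
  x^k = (0.0, 0.0), subgradient = b - a^T x = 12.0
  y^{k+1} = 0.6 + 0.05*12.0 = 1.2
Dual objective at y_2 = 1.2: reduced costs (6.2, 6.8), box minimizer x = (0.0, 0.0)
g(y_2) = b*y + (c1 - a1*y)*x1 + (c2 - a2*y)*x2 = 12*1.2 + 6.2*0.0 + 6.8*0.0 = 14.4 + 0.0 + 0.0 = 14.4


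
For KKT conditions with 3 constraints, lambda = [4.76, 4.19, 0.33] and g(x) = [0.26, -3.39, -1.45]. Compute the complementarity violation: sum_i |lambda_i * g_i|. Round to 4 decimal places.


KKT complementary slackness check:
lambda_1 * g_1 = 4.76 * 0.26 = 1.2376
lambda_2 * g_2 = 4.19 * -3.39 = -14.2041
lambda_3 * g_3 = 0.33 * -1.45 = -0.4785
Total violation = 1.2376 + 14.2041 + 0.4785 = 15.9202


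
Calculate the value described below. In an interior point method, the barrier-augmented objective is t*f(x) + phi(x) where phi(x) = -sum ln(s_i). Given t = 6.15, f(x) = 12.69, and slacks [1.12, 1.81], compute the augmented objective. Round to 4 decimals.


Step 1: Compute log-barrier.
ln values: [0.1133, 0.5933]
phi = -(0.1133 + 0.5933) = -0.7067
Step 2: Compute augmented objective.
t*f(x) = 6.15*12.69 = 78.0435
Total = 78.0435 - 0.7067 = 77.3368


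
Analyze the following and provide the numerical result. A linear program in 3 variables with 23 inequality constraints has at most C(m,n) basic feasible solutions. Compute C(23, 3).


Each vertex corresponds to some choice of n active constraints out of m, so the number of vertices is at most C(m, n) = m! / (n!(m-n)!).
m = 23, n = 3
Numerator: 23 * 22 * 21
Denominator: 3! = 6
C(23, 3) = 1771


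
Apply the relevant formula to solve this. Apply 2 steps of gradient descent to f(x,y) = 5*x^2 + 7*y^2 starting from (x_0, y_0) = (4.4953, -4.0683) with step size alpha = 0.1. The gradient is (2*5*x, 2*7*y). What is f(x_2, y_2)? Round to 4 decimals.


Gradient descent on f(x,y) = 5*x^2 + 7*y^2.
Starting point: (4.4953, -4.0683), alpha = 0.1
Step 1: grad_x = 2*5*4.4953 = 44.953, grad_y = 2*7*-4.0683 = -56.9562
  x_1 = 4.4953 - 0.1*44.953 = 0.0
  y_1 = -4.0683 - 0.1*-56.9562 = 1.6273
Step 2: grad_x = 2*5*0.0 = 0.0, grad_y = 2*7*1.6273 = 22.7825
  x_2 = 0.0 - 0.1*0.0 = 0.0
  y_2 = 1.6273 - 0.1*22.7825 = -0.6509
f(0.0, -0.6509) = 5*0.0^2 + 7*(-0.6509)^2 = 2.966


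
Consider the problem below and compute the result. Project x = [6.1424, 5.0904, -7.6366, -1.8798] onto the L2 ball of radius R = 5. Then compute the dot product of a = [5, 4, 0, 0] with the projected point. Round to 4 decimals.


Step 1: Compute ||x|| (intermediates to 6 decimals).
||x|| = sqrt(6.1424^2 + 5.0904^2 + (-7.6366)^2 + (-1.8798)^2) = 11.202346
Step 2: Project.
Since ||x|| > R, scale = R/||x|| = 5/11.202346 = 0.446335, proj(x) = scale * x
proj(x) = [2.741568, 2.272024, -3.408482, -0.839021]
Step 3: Dot product.
a^T * proj(x) = 5*2.741568 + 4*2.272024 + 0*(-3.408482) + 0*(-0.839021) = 22.7959


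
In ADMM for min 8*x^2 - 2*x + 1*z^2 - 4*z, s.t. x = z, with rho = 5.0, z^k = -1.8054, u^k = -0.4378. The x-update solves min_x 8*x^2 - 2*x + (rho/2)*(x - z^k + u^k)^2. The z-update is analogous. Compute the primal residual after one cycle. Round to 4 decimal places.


ADMM iteration with rho = 5.0, z^k = -1.8054, u^k = -0.4378
Step 1: x-update.
Minimize 8*x^2 - 2*x + (5.0/2)*(x + 1.8054 - 0.4378)^2
FOC: (2*8 + 5.0)*x = 2 + 5.0*(-1.8054 + 0.4378)
x^{k+1} = -0.2304
Step 2: z-update.
Minimize 1*z^2 - 4*z + (5.0/2)*(-0.2304 - z - 0.4378)^2
FOC: (2*1 + 5.0)*z = 4 + 5.0*(-0.2304 - 0.4378)
z^{k+1} = 0.0942
Step 3: u-update.
u^{k+1} = -0.4378 - 0.2304 - 0.0942 = -0.7623
Step 4: Primal residual = |-0.2304 - 0.0942| = 0.3245


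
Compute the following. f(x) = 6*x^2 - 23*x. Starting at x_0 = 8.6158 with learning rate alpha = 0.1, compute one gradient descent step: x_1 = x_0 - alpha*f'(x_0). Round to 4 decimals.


We compute the gradient at x_0 and apply the update.
f'(x) = 12*x - 23
f'(8.6158) = 12*8.6158 - 23 = 80.3896
x_1 = 8.6158 - 0.1*80.3896 = 0.5768


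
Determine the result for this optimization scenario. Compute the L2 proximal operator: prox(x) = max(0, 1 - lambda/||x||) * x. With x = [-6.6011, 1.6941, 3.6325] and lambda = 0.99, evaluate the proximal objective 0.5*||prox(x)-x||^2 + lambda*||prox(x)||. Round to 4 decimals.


Step 1: Compute ||x||.
||x|| = 7.7227
Step 2: Compute scaling factor.
scale = max(0, 1 - 0.99/7.7227) = 0.8718
Step 3: prox(x) = [-5.7549, 1.4769, 3.1668]
||prox(x)|| = 6.7327
Step 4: Proximal objective.
0.5*||prox-x||^2 = 0.4901
lambda*||prox|| = 6.6654
Total = 7.1554


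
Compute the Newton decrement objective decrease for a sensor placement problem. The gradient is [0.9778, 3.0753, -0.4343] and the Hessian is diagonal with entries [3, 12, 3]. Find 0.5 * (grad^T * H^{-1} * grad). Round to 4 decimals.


Step 1: H is diagonal, so H^(-1) * g = [0.3259, 0.2563, -0.1448].
Step 2: g^T H^(-1) g = sum_i g_i^2 / H_ii
  = (0.9778)^2/3 + (3.0753)^2/12 + (-0.4343)^2/3
  = 0.3187 + 0.7881 + 0.0629 = 1.1697
Step 3: Objective decrease = 0.5 * g^T H^(-1) g = 0.5848


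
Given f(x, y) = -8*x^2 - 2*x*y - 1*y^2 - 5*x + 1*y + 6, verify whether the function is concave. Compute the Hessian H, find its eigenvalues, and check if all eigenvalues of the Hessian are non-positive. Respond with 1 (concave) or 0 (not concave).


The Hessian of f(x,y) = -8*x^2 - 2*x*y - 1*y^2 - 5*x + 1*y + 6 is:
H = [[-16, -2], [-2, -2]]
Trace = -16 - 2 = -18
Determinant = -16*-2 - (-2)^2 = 28
Discriminant = (-18)^2 - 4*28 = 212.0
Eigenvalues: lambda_1 = -16.2801, lambda_2 = -1.7199
The function is concave.

1


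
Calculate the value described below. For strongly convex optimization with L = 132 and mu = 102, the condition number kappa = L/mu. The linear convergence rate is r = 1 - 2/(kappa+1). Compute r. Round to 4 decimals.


Step 1: Compute the condition number.
kappa = L/mu = 132/102 = 1.2941
Step 2: Compute the convergence rate.
r = 1 - 2/(kappa + 1) = 1 - 2*mu/(L + mu) = (L - mu)/(L + mu) = 30/234 = 0.1282


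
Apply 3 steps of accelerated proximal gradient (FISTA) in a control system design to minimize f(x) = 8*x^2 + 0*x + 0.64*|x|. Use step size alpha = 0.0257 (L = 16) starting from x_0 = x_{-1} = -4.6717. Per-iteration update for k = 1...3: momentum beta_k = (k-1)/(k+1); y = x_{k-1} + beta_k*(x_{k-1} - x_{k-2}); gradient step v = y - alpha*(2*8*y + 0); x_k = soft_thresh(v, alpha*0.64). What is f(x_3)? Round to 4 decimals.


FISTA on f(x) = 8*x^2 + 0*x + 0.64*|x|
L = 16, alpha = 0.0257
Iteration 1: beta = 0.0, y = -4.6717 + 0.0*(-4.6717 + 4.6717) = -4.6717
  grad(y) = -74.7472, v = y - alpha*grad = -2.7507
  prox(v) = soft_thresh(-2.7507, 0.0164) = -2.7342
Iteration 2: beta = 0.3333, y = -2.7342 + 0.3333*(-2.7342 + 4.6717) = -2.0884
  grad(y) = -33.4149, v = y - alpha*grad = -1.2297
  prox(v) = soft_thresh(-1.2297, 0.0164) = -1.2132
Iteration 3: beta = 0.5, y = -1.2132 + 0.5*(-1.2132 + 2.7342) = -0.4527
  grad(y) = -7.2433, v = y - alpha*grad = -0.2666
  prox(v) = soft_thresh(-0.2666, 0.0164) = -0.2501
f(x_3) = 8*(-0.2501)^2 + 0*(-0.2501) + 0.64*|-0.2501| = 0.6605


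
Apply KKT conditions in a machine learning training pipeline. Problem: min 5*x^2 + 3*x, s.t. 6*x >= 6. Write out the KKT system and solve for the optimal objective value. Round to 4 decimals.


Step 1: Try lambda = 0 (constraint inactive).
x_unc = -3/(2*5) = -0.3
Check: 6*-0.3 = -1.8 < 6 -- violated!
Step 2: Constraint must be active: 6*x = 6
x* = 6/6 = 1.0
lambda = (2*5*1.0 + 3)/6 = 2.1667
Step 3: Compute optimal value.
f(x*) = 5*1.0^2 + 3*1.0 = 8.0


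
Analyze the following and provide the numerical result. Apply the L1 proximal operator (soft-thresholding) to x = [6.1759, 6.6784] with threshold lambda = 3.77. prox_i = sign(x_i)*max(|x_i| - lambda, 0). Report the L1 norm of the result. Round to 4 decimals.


Soft-thresholding with lambda = 3.77:
prox(6.1759) = sign(6.1759)*max(|6.1759| - 3.77, 0) = 2.4059
prox(6.6784) = sign(6.6784)*max(|6.6784| - 3.77, 0) = 2.9084
prox(x) = [2.4059, 2.9084]
||prox(x)||_1 = 2.4059 + 2.9084 = 5.3143


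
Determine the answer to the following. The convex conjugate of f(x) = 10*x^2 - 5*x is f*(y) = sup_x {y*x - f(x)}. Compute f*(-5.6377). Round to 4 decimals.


f*(y) = sup_x {y*x - a*x^2 - b*x} = sup_x {(y-b)*x - a*x^2}
FOC: (y - b) - 2a*x = 0 => x* = (y - b)/(2a)
x* = (-5.6377 + 5)/(2*10) = -0.0319
f*(-5.6377) = (y-b)^2/(4a) = (-5.6377 + 5)^2/(4*10)
= 0.4067/40 = 0.0102


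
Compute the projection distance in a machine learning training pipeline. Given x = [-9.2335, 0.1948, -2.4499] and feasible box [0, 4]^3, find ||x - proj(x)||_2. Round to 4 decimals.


Project each component onto [0, 4].
clip(-9.2335) = 0.0, clip(0.1948) = 0.1948, clip(-2.4499) = 0.0
Projection = [0.0, 0.1948, 0.0]
Squared diffs: [85.2575, 0.0, 6.002]
Distance = sqrt(91.2595) = 9.553


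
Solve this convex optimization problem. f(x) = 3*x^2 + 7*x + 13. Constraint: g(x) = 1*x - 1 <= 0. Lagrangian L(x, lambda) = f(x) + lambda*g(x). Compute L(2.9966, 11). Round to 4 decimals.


Step 1: Evaluate f(x).
f(2.9966) = 3*2.9966^2 + 7*2.9966 + 13 = 60.915
Step 2: Evaluate g(x).
g(2.9966) = 1*2.9966 - 1 = 1.9966
Step 3: Compute Lagrangian.
L = 60.915 + 11*1.9966 = 82.8776


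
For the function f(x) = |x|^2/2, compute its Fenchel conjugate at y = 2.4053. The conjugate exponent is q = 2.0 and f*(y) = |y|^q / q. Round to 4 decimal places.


The conjugate exponent q satisfies 1/p + 1/q = 1.
p = 2, so q = 2/(2 - 1) = 2.0
|y|^q = 2.4053^2.0 = 5.7855
f*(2.4053) = 5.7855 / 2.0 = 2.8927


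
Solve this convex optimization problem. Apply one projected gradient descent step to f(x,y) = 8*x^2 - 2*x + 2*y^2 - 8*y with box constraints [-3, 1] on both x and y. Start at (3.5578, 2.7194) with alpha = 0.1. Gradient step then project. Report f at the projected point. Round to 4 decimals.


Step 1: Compute gradient at (3.5578, 2.7194).
grad_x = 2*8*3.5578 - 2 = 54.9248
grad_y = 2*2*2.7194 - 8 = 2.8776
Step 2: Gradient step.
x_raw = 3.5578 - 0.1*54.9248 = -1.9347
y_raw = 2.7194 - 0.1*2.8776 = 2.4316
Step 3: Project onto [-3, 1].
x_proj = clip(-1.9347) = -1.9347
y_proj = clip(2.4316) = 1.0
Step 4: Evaluate f.
f(-1.9347, 1.0) = 27.8133


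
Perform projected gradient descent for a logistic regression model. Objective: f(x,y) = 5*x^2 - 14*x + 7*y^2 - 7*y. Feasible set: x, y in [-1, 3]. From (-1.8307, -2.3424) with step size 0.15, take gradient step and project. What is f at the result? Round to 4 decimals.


Step 1: Compute gradient at (-1.8307, -2.3424).
grad_x = 2*5*-1.8307 - 14 = -32.307
grad_y = 2*7*-2.3424 - 7 = -39.7936
Step 2: Gradient step.
x_raw = -1.8307 - 0.15*-32.307 = 3.0154
y_raw = -2.3424 - 0.15*-39.7936 = 3.6266
Step 3: Project onto [-1, 3].
x_proj = clip(3.0154) = 3.0
y_proj = clip(3.6266) = 3.0
Step 4: Evaluate f.
f(3.0, 3.0) = 45.0


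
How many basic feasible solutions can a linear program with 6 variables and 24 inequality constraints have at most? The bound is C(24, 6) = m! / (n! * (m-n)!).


Each vertex corresponds to some choice of n active constraints out of m, so the number of vertices is at most C(m, n) = m! / (n!(m-n)!).
m = 24, n = 6
Numerator: 24 * 23 * 22 * 21 * 20 * 19
Denominator: 6! = 720
C(24, 6) = 134596


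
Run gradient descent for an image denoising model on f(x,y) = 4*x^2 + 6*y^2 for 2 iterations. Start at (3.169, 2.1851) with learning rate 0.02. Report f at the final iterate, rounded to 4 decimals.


Gradient descent on f(x,y) = 4*x^2 + 6*y^2.
Starting point: (3.169, 2.1851), alpha = 0.02
Step 1: grad_x = 2*4*3.169 = 25.352, grad_y = 2*6*2.1851 = 26.2212
  x_1 = 3.169 - 0.02*25.352 = 2.662
  y_1 = 2.1851 - 0.02*26.2212 = 1.6607
Step 2: grad_x = 2*4*2.662 = 21.2957, grad_y = 2*6*1.6607 = 19.9281
  x_2 = 2.662 - 0.02*21.2957 = 2.236
  y_2 = 1.6607 - 0.02*19.9281 = 1.2621
f(2.236, 1.2621) = 4*2.236^2 + 6*1.2621^2 = 29.5572


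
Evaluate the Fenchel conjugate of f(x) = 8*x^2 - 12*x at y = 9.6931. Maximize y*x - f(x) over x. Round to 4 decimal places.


f*(y) = sup_x {y*x - a*x^2 - b*x} = sup_x {(y-b)*x - a*x^2}
FOC: (y - b) - 2a*x = 0 => x* = (y - b)/(2a)
x* = (9.6931 + 12)/(2*8) = 1.3558
f*(9.6931) = (y-b)^2/(4a) = (9.6931 + 12)^2/(4*8)
= 470.5906/32 = 14.706


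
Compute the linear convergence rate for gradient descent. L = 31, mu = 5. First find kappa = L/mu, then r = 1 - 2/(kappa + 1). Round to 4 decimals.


Step 1: Compute the condition number.
kappa = L/mu = 31/5 = 6.2
Step 2: Compute the convergence rate.
r = 1 - 2/(kappa + 1) = 1 - 2*mu/(L + mu) = (L - mu)/(L + mu) = 26/36 = 0.7222


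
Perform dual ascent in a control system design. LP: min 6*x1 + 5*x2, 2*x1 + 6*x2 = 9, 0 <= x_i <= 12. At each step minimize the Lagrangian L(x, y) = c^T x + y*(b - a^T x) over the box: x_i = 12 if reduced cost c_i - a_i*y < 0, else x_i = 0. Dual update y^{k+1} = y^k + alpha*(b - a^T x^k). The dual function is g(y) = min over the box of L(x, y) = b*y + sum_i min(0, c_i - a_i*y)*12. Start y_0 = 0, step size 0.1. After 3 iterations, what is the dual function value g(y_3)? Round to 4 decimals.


Dual ascent for LP: min 6*x1 + 5*x2, 2*x1 + 6*x2 = 9, 0 <= x_i <= 12
Step 1: y^k = 0.0, reduced costs: (6.0, 5.0)
  x^k = (0.0, 0.0), subgradient = b - a^T x = 9.0
  y^{k+1} = 0.0 + 0.1*9.0 = 0.9
Step 2: y^k = 0.9, reduced costs: (4.2, -0.4)
  x^k = (0.0, 12.0), subgradient = b - a^T x = -63.0
  y^{k+1} = 0.9 + 0.1*-63.0 = -5.4
Step 3: y^k = -5.4, reduced costs: (16.8, 37.4)
  x^k = (0.0, 0.0), subgradient = b - a^T x = 9.0
  y^{k+1} = -5.4 + 0.1*9.0 = -4.5
Dual objective at y_3 = -4.5: reduced costs (15.0, 32.0), box minimizer x = (0.0, 0.0)
g(y_3) = b*y + (c1 - a1*y)*x1 + (c2 - a2*y)*x2 = 9*(-4.5) + 15.0*0.0 + 32.0*0.0 = -40.5 + 0.0 + 0.0 = -40.5


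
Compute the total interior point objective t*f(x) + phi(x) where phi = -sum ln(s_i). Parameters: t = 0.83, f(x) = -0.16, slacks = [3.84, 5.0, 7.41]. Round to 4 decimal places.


Step 1: Compute log-barrier.
ln values: [1.3455, 1.6094, 2.0028]
phi = -(1.3455 + 1.6094 + 2.0028) = -4.9577
Step 2: Compute augmented objective.
t*f(x) = 0.83*-0.16 = -0.1328
Total = -0.1328 - 4.9577 = -5.0905


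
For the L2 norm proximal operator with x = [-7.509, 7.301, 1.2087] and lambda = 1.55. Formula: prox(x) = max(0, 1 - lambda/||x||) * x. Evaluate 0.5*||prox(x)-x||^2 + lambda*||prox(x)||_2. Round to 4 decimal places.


Step 1: Compute ||x||.
||x|| = 10.5428
Step 2: Compute scaling factor.
scale = max(0, 1 - 1.55/10.5428) = 0.853
Step 3: prox(x) = [-6.405, 6.2276, 1.031]
||prox(x)|| = 8.9928
Step 4: Proximal objective.
0.5*||prox-x||^2 = 1.2013
lambda*||prox|| = 13.9388
Total = 15.1401


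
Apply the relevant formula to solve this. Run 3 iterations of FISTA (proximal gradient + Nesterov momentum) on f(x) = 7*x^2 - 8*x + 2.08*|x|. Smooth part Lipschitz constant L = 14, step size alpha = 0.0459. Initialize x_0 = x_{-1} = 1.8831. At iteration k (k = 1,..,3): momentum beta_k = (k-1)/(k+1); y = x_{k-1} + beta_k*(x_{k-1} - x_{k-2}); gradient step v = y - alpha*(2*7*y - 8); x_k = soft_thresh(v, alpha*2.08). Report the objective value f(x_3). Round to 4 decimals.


FISTA on f(x) = 7*x^2 - 8*x + 2.08*|x|
L = 14, alpha = 0.0459
Iteration 1: beta = 0.0, y = 1.8831 + 0.0*(1.8831 - 1.8831) = 1.8831
  grad(y) = 18.3634, v = y - alpha*grad = 1.0402
  prox(v) = soft_thresh(1.0402, 0.0955) = 0.9447
Iteration 2: beta = 0.3333, y = 0.9447 + 0.3333*(0.9447 - 1.8831) = 0.632
  grad(y) = 0.8475, v = y - alpha*grad = 0.5931
  prox(v) = soft_thresh(0.5931, 0.0955) = 0.4976
Iteration 3: beta = 0.5, y = 0.4976 + 0.5*(0.4976 - 0.9447) = 0.274
  grad(y) = -4.1638, v = y - alpha*grad = 0.4651
  prox(v) = soft_thresh(0.4651, 0.0955) = 0.3697
f(x_3) = 7*0.3697^2 - 8*0.3697 + 2.08*|0.3697| = -1.2318


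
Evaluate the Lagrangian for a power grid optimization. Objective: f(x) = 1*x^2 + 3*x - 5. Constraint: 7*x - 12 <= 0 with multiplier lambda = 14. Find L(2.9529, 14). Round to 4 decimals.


Step 1: Evaluate f(x).
f(2.9529) = 1*2.9529^2 + 3*2.9529 - 5 = 12.5783
Step 2: Evaluate g(x).
g(2.9529) = 7*2.9529 - 12 = 8.6703
Step 3: Compute Lagrangian.
L = 12.5783 + 14*8.6703 = 133.9625


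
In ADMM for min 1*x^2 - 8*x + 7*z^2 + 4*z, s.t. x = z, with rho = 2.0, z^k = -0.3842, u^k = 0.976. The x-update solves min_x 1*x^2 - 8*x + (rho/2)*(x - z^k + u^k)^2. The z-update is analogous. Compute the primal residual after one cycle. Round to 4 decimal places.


ADMM iteration with rho = 2.0, z^k = -0.3842, u^k = 0.976
Step 1: x-update.
Minimize 1*x^2 - 8*x + (2.0/2)*(x + 0.3842 + 0.976)^2
FOC: (2*1 + 2.0)*x = 8 + 2.0*(-0.3842 - 0.976)
x^{k+1} = 1.3199
Step 2: z-update.
Minimize 7*z^2 + 4*z + (2.0/2)*(1.3199 - z + 0.976)^2
FOC: (2*7 + 2.0)*z = -4 + 2.0*(1.3199 + 0.976)
z^{k+1} = 0.037
Step 3: u-update.
u^{k+1} = 0.976 + 1.3199 - 0.037 = 2.2589
Step 4: Primal residual = |1.3199 - 0.037| = 1.2829


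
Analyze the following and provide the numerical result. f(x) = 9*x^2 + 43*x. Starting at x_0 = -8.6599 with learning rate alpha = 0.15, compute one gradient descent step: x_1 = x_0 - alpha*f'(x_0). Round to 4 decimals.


We compute the gradient at x_0 and apply the update.
f'(x) = 18*x + 43
f'(-8.6599) = 18*-8.6599 + 43 = -112.8782
x_1 = -8.6599 - 0.15*-112.8782 = 8.2718


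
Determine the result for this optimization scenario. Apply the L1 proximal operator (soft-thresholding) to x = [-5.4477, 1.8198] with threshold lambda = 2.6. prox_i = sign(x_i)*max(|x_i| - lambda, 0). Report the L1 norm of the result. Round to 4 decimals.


Soft-thresholding with lambda = 2.6:
prox(-5.4477) = sign(-5.4477)*max(|-5.4477| - 2.6, 0) = -2.8477
prox(1.8198) = sign(1.8198)*max(|1.8198| - 2.6, 0) = 0.0
prox(x) = [-2.8477, 0.0]
||prox(x)||_1 = 2.8477 + 0.0 = 2.8477


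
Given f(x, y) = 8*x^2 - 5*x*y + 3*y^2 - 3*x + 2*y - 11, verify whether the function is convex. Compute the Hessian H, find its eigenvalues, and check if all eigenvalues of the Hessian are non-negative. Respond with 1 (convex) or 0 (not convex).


The Hessian of f(x,y) = 8*x^2 - 5*x*y + 3*y^2 - 3*x + 2*y - 11 is:
H = [[16, -5], [-5, 6]]
Trace = 16 + 6 = 22
Determinant = 16*6 - (-5)^2 = 71
Discriminant = (22)^2 - 4*71 = 200.0
Eigenvalues: lambda_1 = 3.9289, lambda_2 = 18.0711
The function is convex.

1


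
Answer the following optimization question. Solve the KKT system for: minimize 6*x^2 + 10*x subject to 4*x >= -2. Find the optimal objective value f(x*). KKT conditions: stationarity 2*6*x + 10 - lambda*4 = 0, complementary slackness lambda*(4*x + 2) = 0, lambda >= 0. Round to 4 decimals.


Step 1: Try lambda = 0 (constraint inactive).
x_unc = -10/(2*6) = -0.8333
Check: 4*-0.8333 = -3.3332 < -2 -- violated!
Step 2: Constraint must be active: 4*x = -2
x* = -2/4 = -0.5
lambda = (2*6*(-0.5) + 10)/4 = 1.0
Step 3: Compute optimal value.
f(x*) = 6*(-0.5)^2 + 10*(-0.5) = -3.5


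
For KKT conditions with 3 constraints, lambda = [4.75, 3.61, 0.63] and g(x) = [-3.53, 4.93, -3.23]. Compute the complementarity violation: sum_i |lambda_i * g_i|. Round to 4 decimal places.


KKT complementary slackness check:
lambda_1 * g_1 = 4.75 * -3.53 = -16.7675
lambda_2 * g_2 = 3.61 * 4.93 = 17.7973
lambda_3 * g_3 = 0.63 * -3.23 = -2.0349
Total violation = 16.7675 + 17.7973 + 2.0349 = 36.5997


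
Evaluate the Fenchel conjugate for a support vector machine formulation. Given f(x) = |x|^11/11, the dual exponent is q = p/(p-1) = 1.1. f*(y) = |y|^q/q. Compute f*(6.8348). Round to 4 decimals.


The conjugate exponent q satisfies 1/p + 1/q = 1.
p = 11, so q = 11/(11 - 1) = 1.1
|y|^q = 6.8348^1.1 = 8.2832
f*(6.8348) = 8.2832 / 1.1 = 7.5302


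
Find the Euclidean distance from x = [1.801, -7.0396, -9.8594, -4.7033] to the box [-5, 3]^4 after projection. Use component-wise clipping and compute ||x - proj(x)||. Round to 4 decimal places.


Project each component onto [-5, 3].
clip(1.801) = 1.801, clip(-7.0396) = -5.0, clip(-9.8594) = -5.0, clip(-4.7033) = -4.7033
Projection = [1.801, -5.0, -5.0, -4.7033]
Squared diffs: [0.0, 4.16, 23.6138, 0.0]
Distance = sqrt(27.7738) = 5.2701


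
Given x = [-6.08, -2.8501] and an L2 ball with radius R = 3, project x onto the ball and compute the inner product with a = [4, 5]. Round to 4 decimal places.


Step 1: Compute ||x|| (intermediates to 6 decimals).
||x|| = sqrt((-6.08)^2 + (-2.8501)^2) = 6.714869
Step 2: Project.
Since ||x|| > R, scale = R/||x|| = 3/6.714869 = 0.44677, proj(x) = scale * x
proj(x) = [-2.716362, -1.273339]
Step 3: Dot product.
a^T * proj(x) = 4*(-2.716362) + 5*(-1.273339) = -17.2321


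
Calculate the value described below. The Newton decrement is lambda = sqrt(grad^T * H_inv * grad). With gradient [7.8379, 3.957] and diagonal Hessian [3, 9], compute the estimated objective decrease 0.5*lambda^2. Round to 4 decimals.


Step 1: H is diagonal, so H^(-1) * g = [2.6126, 0.4397].
Step 2: g^T H^(-1) g = sum_i g_i^2 / H_ii
  = (7.8379)^2/3 + (3.957)^2/9
  = 20.4776 + 1.7398 = 22.2173
Step 3: Objective decrease = 0.5 * g^T H^(-1) g = 11.1087


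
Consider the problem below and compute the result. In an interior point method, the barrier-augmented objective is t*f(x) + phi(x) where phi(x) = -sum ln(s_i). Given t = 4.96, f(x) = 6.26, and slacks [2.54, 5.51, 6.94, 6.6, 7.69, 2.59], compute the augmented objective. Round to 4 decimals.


Step 1: Compute log-barrier.
ln values: [0.9322, 1.7066, 1.9373, 1.8871, 2.0399, 0.9517]
phi = -(0.9322 + 1.7066 + 1.9373 + 1.8871 + 2.0399 + 0.9517) = -9.4547
Step 2: Compute augmented objective.
t*f(x) = 4.96*6.26 = 31.0496
Total = 31.0496 - 9.4547 = 21.5949


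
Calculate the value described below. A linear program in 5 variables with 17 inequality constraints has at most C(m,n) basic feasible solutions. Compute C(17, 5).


Each vertex corresponds to some choice of n active constraints out of m, so the number of vertices is at most C(m, n) = m! / (n!(m-n)!).
m = 17, n = 5
Numerator: 17 * 16 * 15 * 14 * 13
Denominator: 5! = 120
C(17, 5) = 6188
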